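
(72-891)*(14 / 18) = -637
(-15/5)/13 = -3/13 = -0.23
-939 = -939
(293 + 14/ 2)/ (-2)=-150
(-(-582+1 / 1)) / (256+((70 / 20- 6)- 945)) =-0.84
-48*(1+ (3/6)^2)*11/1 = -660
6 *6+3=39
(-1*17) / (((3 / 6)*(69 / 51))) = -578 / 23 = -25.13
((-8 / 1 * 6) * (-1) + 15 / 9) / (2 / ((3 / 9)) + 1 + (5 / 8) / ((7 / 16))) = 1043 / 177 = 5.89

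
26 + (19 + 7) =52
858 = 858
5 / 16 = 0.31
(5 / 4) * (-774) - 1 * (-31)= -1873 / 2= -936.50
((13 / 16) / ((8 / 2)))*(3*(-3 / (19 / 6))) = -351 / 608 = -0.58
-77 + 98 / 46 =-1722 / 23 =-74.87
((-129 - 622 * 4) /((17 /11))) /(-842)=28787 /14314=2.01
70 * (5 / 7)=50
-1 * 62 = -62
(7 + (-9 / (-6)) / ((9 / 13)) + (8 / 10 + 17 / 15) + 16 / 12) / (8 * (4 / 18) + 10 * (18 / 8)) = 1119 / 2185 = 0.51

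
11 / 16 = 0.69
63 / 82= 0.77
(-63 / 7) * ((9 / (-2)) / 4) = 81 / 8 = 10.12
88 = 88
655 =655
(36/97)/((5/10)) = 72/97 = 0.74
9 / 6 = 3 / 2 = 1.50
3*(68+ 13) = 243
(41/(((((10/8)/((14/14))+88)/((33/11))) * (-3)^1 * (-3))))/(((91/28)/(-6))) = -1312/4641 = -0.28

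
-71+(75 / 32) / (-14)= -31883 / 448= -71.17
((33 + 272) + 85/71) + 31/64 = 1393561/4544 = 306.68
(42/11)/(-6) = -7/11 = -0.64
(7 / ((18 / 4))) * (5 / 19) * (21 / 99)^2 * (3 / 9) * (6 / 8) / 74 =1715 / 27560412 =0.00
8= 8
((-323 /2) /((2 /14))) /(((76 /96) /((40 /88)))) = -7140 /11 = -649.09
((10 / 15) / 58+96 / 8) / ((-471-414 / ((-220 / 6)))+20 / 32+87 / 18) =-459800 / 17388719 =-0.03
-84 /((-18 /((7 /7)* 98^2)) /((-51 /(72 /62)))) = -1968286.44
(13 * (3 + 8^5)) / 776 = 426023 / 776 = 549.00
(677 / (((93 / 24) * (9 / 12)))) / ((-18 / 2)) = -21664 / 837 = -25.88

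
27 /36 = 3 /4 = 0.75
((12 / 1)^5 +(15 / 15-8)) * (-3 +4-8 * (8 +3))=-21647775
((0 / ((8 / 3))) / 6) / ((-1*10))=0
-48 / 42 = -8 / 7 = -1.14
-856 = -856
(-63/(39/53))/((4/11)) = -12243/52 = -235.44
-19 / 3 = -6.33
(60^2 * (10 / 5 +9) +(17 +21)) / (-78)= -19819 / 39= -508.18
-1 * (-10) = 10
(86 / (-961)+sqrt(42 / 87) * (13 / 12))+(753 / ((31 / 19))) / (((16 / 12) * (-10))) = -1333991 / 38440+13 * sqrt(406) / 348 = -33.95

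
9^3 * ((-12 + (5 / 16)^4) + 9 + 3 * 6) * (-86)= -30834946755 / 32768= -941007.90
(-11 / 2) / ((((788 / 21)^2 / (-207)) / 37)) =37153809 / 1241888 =29.92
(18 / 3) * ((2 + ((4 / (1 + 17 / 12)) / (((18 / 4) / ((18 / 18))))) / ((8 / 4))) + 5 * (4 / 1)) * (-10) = -38600 / 29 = -1331.03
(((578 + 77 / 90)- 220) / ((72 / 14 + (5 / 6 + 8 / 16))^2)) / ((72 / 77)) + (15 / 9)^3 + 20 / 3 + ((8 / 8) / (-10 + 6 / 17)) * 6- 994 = -1595704727257 / 1638005760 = -974.18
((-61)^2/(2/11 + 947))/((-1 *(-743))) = 40931/7741317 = 0.01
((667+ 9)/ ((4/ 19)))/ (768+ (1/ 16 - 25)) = 51376/ 11889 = 4.32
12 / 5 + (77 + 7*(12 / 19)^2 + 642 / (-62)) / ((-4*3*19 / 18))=-3276507 / 1063145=-3.08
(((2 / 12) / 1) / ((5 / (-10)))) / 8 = -1 / 24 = -0.04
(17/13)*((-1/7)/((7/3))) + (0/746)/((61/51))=-51/637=-0.08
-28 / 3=-9.33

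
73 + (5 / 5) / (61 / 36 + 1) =73.37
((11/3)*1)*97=1067/3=355.67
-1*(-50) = 50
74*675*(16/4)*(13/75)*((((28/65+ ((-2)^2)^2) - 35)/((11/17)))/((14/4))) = -109325232/385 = -283961.64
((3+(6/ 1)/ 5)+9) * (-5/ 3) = -22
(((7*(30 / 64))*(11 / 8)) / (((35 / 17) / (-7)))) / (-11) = 357 / 256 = 1.39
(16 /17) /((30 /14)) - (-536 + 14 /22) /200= 349619 /112200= 3.12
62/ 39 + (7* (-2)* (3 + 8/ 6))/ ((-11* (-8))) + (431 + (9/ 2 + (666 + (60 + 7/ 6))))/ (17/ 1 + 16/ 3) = 2029641/ 38324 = 52.96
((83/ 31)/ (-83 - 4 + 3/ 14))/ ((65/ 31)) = -1162/ 78975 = -0.01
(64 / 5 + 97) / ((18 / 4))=122 / 5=24.40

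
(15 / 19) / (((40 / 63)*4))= 189 / 608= 0.31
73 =73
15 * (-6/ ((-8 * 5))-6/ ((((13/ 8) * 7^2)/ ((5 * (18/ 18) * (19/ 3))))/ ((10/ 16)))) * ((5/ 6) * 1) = -85445/ 5096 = -16.77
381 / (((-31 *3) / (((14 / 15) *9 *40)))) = -42672 / 31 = -1376.52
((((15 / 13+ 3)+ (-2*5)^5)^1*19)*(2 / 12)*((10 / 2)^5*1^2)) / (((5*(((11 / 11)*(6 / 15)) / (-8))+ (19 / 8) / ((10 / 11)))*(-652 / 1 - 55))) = 3087371750000 / 5211297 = 592438.26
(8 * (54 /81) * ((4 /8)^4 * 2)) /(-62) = -1 /93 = -0.01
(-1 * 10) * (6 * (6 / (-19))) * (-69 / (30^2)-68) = -122538 / 95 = -1289.87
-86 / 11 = -7.82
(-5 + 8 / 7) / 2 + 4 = 2.07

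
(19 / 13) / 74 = 19 / 962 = 0.02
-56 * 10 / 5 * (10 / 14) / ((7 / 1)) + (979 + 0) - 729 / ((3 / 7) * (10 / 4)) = 10051 / 35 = 287.17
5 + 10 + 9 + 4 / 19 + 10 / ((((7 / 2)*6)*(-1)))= 9470 / 399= 23.73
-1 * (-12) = 12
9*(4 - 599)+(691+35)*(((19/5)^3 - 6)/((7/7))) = 3765759/125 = 30126.07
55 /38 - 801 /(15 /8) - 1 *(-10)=-78993 /190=-415.75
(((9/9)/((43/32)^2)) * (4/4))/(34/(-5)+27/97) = -496640/5848387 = -0.08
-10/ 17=-0.59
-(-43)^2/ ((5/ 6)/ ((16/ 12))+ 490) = -14792/ 3925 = -3.77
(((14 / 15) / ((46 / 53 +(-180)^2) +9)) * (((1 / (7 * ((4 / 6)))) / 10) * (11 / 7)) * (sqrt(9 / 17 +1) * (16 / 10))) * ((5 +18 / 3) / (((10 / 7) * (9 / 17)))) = 12826 * sqrt(442) / 9662191875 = 0.00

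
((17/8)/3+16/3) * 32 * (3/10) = 58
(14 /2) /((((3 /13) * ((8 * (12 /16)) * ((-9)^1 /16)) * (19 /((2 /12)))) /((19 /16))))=-91 /972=-0.09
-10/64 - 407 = -407.16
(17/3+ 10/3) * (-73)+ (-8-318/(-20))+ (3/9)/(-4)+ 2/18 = -116833/180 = -649.07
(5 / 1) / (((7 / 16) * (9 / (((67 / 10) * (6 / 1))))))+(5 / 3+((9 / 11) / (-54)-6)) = 21575 / 462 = 46.70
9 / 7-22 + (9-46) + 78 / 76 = -15079 / 266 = -56.69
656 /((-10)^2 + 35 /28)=2624 /405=6.48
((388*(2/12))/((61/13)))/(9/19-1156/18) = -0.22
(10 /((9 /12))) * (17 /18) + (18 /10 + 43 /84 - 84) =-261181 /3780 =-69.10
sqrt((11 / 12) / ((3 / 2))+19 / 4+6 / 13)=5* sqrt(1417) / 78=2.41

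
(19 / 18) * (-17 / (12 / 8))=-323 / 27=-11.96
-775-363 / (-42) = -766.36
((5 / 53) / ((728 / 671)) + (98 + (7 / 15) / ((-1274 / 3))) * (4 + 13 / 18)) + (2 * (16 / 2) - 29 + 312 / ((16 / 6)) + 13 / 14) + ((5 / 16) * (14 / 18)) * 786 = 131754097 / 173628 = 758.83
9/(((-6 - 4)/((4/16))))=-9/40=-0.22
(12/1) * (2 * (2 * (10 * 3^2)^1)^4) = 25194240000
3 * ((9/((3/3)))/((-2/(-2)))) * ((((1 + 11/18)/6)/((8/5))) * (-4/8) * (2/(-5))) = 29/32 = 0.91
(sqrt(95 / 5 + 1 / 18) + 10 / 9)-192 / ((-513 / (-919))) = -338.48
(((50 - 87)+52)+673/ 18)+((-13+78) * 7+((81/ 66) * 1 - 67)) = 43720/ 99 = 441.62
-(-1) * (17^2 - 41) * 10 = 2480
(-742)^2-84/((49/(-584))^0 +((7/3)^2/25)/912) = 112985473636/205249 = 550480.02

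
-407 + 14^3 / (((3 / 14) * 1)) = 37195 / 3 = 12398.33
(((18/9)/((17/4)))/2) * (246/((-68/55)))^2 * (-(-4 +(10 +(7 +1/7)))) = -4210400700/34391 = -122427.40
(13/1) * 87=1131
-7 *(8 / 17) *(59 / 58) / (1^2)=-1652 / 493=-3.35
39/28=1.39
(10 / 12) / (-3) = -5 / 18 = -0.28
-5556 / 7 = -793.71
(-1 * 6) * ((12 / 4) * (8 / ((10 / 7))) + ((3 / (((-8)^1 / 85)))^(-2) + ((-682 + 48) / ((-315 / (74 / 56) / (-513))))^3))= 777226993017946123937 / 51000841500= 15239493509.49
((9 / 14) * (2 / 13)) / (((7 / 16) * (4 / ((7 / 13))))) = 36 / 1183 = 0.03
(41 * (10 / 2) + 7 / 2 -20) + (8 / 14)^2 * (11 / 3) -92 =28723 / 294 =97.70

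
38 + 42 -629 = -549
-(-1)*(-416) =-416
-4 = -4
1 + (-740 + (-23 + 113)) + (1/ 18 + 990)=6139/ 18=341.06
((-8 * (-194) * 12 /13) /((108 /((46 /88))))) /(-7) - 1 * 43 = -396311 /9009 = -43.99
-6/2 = -3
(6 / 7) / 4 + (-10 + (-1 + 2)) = -123 / 14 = -8.79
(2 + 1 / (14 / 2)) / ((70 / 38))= 57 / 49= 1.16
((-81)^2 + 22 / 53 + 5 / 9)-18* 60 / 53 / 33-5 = 34401185 / 5247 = 6556.35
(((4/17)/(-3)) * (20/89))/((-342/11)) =440/776169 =0.00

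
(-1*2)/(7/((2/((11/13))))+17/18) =-234/457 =-0.51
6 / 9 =2 / 3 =0.67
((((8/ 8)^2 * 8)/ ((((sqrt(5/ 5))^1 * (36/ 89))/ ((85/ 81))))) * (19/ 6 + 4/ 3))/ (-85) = -89/ 81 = -1.10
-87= -87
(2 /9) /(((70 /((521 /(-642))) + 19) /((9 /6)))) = -521 /105123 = -0.00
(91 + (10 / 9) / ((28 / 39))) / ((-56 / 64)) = -15548 / 147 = -105.77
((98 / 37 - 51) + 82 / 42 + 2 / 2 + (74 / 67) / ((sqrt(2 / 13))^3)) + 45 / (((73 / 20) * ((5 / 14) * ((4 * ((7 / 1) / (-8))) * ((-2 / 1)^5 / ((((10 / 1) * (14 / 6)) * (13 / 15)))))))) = -2221540 / 56721 + 481 * sqrt(26) / 134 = -20.86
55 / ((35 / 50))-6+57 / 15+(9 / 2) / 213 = 76.39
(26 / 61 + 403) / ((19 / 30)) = 738270 / 1159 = 636.99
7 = 7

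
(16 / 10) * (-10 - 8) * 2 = -288 / 5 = -57.60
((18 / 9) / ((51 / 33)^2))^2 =58564 / 83521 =0.70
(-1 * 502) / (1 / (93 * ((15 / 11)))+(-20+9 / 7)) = 2451015 / 91334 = 26.84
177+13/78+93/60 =178.72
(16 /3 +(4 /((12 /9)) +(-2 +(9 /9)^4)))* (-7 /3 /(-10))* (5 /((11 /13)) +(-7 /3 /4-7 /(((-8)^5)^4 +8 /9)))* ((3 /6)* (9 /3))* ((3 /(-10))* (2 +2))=-2553087025876632285061 /155644403121924341880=-16.40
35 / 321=0.11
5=5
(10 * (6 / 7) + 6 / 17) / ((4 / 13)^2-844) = -29913 / 2828630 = -0.01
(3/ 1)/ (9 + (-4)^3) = -3/ 55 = -0.05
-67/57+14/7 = 47/57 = 0.82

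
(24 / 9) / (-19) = -8 / 57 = -0.14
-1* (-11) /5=11 /5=2.20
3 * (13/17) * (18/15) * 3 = 702/85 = 8.26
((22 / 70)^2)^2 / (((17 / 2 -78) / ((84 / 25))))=-351384 / 744953125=-0.00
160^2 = 25600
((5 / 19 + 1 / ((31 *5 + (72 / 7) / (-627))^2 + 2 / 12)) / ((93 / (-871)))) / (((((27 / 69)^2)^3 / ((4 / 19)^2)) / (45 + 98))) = -4351.92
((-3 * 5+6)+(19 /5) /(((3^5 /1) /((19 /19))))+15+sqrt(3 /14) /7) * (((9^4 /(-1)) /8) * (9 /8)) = -1776087 /320-59049 * sqrt(42) /6272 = -5611.29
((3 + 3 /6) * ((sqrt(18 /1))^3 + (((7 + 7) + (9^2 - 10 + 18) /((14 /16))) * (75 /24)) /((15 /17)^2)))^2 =2457945 * sqrt(2) /4 + 173702313 /64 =3583113.43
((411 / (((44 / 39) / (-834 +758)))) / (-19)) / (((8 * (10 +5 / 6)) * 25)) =3699 / 5500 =0.67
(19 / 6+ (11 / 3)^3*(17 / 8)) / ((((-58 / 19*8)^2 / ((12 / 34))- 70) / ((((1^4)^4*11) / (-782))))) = -92567981 / 98768814624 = -0.00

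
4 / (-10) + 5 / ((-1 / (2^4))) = -402 / 5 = -80.40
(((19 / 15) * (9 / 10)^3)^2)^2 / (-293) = -0.00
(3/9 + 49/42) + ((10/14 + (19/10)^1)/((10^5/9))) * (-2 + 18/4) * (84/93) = 4651647/3100000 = 1.50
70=70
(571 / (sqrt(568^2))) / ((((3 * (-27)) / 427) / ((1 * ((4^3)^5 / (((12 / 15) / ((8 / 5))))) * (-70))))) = 4581438930288640 / 5751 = 796633442929.69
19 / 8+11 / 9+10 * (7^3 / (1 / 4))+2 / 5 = 4940639 / 360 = 13724.00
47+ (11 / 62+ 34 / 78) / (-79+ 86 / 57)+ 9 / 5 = 868524003 / 17800510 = 48.79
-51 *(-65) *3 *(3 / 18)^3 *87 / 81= 32045 / 648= 49.45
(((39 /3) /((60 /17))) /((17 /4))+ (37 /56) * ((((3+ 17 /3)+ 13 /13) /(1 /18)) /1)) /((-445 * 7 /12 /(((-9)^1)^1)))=437841 /109025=4.02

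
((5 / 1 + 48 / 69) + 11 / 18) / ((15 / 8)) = 10444 / 3105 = 3.36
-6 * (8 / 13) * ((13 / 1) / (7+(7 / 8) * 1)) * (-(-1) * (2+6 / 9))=-1024 / 63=-16.25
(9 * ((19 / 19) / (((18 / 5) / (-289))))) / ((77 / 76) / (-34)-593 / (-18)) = -16802460 / 765463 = -21.95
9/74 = 0.12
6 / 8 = 0.75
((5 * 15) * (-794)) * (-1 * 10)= 595500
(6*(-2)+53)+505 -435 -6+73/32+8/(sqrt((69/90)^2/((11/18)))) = 40*sqrt(22)/23+3433/32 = 115.44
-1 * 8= -8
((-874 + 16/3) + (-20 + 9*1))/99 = -2639/297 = -8.89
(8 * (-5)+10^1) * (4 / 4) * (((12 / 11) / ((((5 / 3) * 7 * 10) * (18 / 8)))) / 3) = -16 / 385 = -0.04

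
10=10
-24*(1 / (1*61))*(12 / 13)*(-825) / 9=26400 / 793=33.29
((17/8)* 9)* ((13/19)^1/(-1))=-1989/152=-13.09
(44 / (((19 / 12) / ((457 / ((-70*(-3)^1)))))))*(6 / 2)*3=544.28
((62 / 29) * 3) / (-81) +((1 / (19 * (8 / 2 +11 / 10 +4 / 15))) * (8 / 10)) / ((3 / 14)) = -14566 / 342171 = -0.04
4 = 4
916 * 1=916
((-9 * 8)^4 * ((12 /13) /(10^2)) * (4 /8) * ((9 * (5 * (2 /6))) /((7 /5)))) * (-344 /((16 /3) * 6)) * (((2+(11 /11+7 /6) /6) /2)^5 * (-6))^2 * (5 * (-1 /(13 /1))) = 4232799693325537109375 /4069346770944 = 1040166869.91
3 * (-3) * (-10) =90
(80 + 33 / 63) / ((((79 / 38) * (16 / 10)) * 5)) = 32129 / 6636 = 4.84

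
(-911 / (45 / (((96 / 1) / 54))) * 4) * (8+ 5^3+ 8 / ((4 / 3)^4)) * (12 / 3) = -31608056 / 405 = -78044.58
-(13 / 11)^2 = -169 / 121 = -1.40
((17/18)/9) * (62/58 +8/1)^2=1175873/136242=8.63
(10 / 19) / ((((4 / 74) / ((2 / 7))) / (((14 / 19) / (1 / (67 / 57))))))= 2.41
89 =89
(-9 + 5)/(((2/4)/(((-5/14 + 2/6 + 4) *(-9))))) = 2004/7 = 286.29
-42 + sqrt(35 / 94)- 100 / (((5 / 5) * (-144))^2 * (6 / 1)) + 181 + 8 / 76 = sqrt(3290) / 94 + 82207397 / 590976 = 139.71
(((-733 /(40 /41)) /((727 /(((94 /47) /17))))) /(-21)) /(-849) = -30053 /4406972220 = -0.00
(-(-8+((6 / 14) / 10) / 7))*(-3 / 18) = -3917 / 2940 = -1.33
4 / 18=2 / 9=0.22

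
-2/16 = -1/8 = -0.12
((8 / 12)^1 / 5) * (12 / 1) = 8 / 5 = 1.60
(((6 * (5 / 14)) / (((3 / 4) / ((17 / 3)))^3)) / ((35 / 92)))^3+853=24207153395604926822263 / 1688134559643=14339587598.23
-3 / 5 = -0.60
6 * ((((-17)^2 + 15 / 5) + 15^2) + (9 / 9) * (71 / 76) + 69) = 133821 / 38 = 3521.61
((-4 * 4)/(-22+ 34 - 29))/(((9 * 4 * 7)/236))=944/1071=0.88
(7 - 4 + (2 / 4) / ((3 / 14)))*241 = 3856 / 3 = 1285.33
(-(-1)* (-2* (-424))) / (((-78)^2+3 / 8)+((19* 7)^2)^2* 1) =6784 / 2503254443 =0.00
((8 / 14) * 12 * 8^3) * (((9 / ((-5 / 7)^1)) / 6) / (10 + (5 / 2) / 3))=-221184 / 325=-680.57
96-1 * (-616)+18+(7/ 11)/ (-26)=208773/ 286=729.98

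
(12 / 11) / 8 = 3 / 22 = 0.14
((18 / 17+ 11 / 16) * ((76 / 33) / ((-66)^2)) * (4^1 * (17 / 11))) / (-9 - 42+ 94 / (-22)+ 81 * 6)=9025 / 681078024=0.00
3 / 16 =0.19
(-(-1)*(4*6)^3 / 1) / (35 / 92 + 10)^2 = 117006336 / 912025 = 128.29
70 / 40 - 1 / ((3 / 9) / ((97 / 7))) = -1115 / 28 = -39.82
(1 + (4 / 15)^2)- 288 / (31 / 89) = -5759729 / 6975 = -825.77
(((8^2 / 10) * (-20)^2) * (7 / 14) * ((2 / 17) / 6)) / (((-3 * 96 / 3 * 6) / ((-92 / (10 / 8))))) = 1472 / 459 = 3.21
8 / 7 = 1.14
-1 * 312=-312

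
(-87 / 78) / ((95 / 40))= -116 / 247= -0.47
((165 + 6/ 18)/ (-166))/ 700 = -62/ 43575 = -0.00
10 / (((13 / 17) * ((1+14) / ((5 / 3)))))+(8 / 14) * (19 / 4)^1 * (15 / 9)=4895 / 819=5.98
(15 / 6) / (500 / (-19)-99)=-95 / 4762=-0.02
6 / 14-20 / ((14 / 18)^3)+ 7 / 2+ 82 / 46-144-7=-187.80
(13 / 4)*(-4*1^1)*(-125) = 1625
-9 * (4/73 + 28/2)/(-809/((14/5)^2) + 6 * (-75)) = 1809864/7915025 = 0.23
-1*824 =-824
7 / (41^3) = 7 / 68921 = 0.00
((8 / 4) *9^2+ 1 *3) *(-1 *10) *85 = -140250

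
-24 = -24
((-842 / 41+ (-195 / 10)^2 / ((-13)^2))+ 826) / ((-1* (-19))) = 42.51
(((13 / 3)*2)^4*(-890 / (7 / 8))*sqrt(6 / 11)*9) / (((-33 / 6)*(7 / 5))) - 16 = -16+32536691200*sqrt(66) / 53361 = 4953589.23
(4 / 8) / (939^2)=1 / 1763442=0.00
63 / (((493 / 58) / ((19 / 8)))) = 1197 / 68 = 17.60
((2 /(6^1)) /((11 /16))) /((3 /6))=32 /33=0.97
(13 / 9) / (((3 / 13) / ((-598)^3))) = -36140175448 / 27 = -1338525016.59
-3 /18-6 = -37 /6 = -6.17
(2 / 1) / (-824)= -1 / 412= -0.00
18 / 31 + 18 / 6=111 / 31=3.58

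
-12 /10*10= -12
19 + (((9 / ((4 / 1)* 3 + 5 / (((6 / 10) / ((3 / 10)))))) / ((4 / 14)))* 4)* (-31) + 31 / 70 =-507371 / 2030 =-249.94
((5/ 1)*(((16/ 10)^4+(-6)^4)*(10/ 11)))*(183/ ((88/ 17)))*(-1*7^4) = -1520224756764/ 3025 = -502553638.60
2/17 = 0.12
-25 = -25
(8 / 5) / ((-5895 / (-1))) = 0.00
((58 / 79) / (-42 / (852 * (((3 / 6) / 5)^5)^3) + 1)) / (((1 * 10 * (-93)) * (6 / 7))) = 14413 / 771434999999984350890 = 0.00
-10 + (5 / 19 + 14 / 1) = 81 / 19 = 4.26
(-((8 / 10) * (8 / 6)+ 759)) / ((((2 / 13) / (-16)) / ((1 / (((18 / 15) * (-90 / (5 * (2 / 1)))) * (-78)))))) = 22802 / 243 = 93.84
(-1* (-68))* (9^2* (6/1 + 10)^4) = 360972288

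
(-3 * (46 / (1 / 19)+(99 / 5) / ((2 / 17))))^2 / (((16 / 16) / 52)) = 508430187.72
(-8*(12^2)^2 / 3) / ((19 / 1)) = -55296 / 19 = -2910.32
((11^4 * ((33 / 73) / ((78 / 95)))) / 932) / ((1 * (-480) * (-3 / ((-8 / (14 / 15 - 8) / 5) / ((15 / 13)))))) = 3059969 / 2596253760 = 0.00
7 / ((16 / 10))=35 / 8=4.38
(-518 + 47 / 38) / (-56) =19637 / 2128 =9.23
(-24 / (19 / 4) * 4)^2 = 147456 / 361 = 408.47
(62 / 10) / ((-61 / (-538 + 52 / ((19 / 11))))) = 59830 / 1159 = 51.62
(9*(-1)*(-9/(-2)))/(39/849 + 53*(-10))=22923/299954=0.08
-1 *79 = -79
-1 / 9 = -0.11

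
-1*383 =-383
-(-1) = 1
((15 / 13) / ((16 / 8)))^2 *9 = 2025 / 676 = 3.00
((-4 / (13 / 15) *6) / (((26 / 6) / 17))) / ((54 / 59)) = -20060 / 169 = -118.70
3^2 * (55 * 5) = 2475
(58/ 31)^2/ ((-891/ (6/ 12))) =-1682/ 856251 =-0.00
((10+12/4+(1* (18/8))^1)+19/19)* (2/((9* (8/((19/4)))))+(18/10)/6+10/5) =22763/576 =39.52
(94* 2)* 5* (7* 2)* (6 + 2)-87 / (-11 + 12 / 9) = 105289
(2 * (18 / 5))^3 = 46656 / 125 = 373.25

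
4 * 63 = 252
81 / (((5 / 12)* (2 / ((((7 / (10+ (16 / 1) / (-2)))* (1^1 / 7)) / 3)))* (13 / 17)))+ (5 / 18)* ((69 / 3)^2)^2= 90973111 / 1170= 77754.80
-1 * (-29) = 29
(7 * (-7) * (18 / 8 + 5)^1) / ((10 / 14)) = -9947 / 20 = -497.35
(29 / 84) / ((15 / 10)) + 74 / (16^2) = 4187 / 8064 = 0.52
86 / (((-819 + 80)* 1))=-86 / 739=-0.12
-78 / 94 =-39 / 47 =-0.83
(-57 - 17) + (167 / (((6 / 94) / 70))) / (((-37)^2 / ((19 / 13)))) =6488236 / 53391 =121.52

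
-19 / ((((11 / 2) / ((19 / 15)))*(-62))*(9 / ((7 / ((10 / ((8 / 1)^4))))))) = 5175296 / 230175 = 22.48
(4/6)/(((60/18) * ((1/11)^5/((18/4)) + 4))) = 1449459/28989190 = 0.05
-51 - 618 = -669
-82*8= -656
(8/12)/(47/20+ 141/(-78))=520/423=1.23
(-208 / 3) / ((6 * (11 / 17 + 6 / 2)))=-884 / 279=-3.17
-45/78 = -15/26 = -0.58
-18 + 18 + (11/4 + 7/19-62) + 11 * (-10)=-12835/76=-168.88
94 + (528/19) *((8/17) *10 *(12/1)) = 537242/323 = 1663.29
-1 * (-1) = 1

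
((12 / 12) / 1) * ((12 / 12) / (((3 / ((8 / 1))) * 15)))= 8 / 45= 0.18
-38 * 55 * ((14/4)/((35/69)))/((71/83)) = -1196943/71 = -16858.35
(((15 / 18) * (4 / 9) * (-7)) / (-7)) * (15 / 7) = 50 / 63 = 0.79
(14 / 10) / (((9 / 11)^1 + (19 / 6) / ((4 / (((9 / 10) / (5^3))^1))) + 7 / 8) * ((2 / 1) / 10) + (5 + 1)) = 770000 / 3486877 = 0.22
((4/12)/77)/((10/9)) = 3/770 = 0.00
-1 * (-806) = 806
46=46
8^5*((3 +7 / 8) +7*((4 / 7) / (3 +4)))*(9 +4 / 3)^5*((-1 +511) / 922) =827304592609280 / 87129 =9495169147.00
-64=-64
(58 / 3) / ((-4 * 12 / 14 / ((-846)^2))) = -4035843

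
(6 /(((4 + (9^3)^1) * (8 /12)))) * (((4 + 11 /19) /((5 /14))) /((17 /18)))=197316 /1183795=0.17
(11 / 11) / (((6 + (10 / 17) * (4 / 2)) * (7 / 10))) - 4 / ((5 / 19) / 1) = -15.00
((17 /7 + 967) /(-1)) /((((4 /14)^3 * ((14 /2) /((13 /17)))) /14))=-2161341 /34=-63568.85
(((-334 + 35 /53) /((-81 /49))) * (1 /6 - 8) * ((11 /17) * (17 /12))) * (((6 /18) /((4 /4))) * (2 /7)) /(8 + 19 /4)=-10.82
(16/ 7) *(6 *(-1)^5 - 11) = -272/ 7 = -38.86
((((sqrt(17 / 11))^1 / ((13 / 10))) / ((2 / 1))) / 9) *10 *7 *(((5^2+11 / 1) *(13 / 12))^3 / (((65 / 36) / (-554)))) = -54447120 *sqrt(187) / 11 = -67686651.63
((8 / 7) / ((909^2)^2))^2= 64 / 22840580940174035976872529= 0.00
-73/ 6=-12.17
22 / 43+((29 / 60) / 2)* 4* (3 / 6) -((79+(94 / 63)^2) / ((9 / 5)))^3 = -3601938758849838390271 / 39198484474910460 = -91889.75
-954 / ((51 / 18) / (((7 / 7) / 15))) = -1908 / 85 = -22.45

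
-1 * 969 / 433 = -969 / 433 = -2.24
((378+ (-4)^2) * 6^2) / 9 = 1576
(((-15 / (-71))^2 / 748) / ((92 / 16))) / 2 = 225 / 43362682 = 0.00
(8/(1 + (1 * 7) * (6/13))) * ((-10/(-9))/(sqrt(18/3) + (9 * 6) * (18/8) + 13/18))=10400/604757-936 * sqrt(6)/6652327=0.02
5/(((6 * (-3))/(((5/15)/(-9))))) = 5/486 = 0.01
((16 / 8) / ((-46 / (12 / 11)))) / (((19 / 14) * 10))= -84 / 24035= -0.00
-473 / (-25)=473 / 25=18.92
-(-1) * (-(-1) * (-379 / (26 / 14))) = -2653 / 13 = -204.08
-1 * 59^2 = -3481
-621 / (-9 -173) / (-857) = -621 / 155974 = -0.00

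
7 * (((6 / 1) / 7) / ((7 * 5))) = 6 / 35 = 0.17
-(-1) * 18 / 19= 18 / 19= 0.95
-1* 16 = -16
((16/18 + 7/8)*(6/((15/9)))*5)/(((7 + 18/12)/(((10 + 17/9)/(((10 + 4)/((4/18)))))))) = 13589/19278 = 0.70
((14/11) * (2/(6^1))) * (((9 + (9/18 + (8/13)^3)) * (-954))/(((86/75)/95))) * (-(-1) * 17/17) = -326360.52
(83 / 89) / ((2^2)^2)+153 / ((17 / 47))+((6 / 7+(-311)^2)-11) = 968230869 / 9968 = 97133.92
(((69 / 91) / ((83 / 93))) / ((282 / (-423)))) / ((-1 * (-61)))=-19251 / 921466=-0.02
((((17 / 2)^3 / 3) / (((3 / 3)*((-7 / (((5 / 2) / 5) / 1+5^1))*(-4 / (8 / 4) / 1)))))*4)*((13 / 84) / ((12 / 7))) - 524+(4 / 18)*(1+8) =-11925665 / 24192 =-492.96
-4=-4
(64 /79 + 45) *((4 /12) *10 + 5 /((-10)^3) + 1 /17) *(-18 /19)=-375098493 /2551700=-147.00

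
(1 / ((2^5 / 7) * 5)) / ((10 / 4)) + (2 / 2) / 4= 107 / 400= 0.27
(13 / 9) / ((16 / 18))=13 / 8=1.62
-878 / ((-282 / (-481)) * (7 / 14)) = -2995.16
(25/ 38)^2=625/ 1444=0.43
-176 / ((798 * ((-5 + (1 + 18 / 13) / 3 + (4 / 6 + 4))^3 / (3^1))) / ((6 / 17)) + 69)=-386672 / 314385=-1.23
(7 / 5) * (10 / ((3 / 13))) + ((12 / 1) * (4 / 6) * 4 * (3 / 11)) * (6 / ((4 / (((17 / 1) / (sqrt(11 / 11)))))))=9346 / 33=283.21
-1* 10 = -10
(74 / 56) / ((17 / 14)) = 37 / 34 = 1.09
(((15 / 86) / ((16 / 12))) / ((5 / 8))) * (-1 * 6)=-1.26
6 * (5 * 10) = 300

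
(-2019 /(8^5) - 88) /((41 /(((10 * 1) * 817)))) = -11787688255 /671744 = -17547.89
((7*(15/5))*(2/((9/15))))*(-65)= -4550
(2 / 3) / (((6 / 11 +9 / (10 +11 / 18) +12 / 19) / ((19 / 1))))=758461 / 121266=6.25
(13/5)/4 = 0.65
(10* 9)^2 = 8100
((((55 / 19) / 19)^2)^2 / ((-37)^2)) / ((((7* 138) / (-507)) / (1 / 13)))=-118958125 / 7486660292607538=-0.00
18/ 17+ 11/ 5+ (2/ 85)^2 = 23549/ 7225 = 3.26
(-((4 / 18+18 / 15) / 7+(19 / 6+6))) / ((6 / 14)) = -5903 / 270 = -21.86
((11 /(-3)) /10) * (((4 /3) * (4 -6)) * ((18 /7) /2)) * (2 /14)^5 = 44 /588245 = 0.00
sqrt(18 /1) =3 * sqrt(2) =4.24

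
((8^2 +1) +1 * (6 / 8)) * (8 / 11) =526 / 11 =47.82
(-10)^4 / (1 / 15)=150000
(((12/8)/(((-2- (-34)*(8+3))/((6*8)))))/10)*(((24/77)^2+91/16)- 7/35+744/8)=140282013/73519600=1.91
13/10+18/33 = 203/110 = 1.85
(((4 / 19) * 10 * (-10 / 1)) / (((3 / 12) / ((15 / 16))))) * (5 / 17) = -7500 / 323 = -23.22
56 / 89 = 0.63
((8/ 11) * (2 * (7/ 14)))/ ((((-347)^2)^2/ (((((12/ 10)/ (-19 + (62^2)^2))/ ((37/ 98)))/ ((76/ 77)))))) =2744/ 251008352585473776885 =0.00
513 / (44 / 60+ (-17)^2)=1.77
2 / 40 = 1 / 20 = 0.05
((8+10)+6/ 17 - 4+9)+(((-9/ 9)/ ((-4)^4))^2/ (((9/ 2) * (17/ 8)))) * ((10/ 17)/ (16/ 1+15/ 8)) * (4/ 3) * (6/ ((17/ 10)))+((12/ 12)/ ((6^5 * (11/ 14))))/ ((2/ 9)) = 23.35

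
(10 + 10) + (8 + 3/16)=451/16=28.19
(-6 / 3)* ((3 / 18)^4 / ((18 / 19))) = -0.00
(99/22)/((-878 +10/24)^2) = 0.00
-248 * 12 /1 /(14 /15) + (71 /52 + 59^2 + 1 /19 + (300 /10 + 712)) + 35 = 7405975 /6916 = 1070.85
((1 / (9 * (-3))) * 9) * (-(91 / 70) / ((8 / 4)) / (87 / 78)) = 169 / 870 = 0.19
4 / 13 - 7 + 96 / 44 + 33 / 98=-58491 / 14014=-4.17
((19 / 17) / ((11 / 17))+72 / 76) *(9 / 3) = 8.02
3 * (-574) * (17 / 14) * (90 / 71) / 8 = -94095 / 284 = -331.32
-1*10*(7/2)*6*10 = -2100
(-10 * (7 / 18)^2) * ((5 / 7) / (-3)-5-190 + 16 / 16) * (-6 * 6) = -285530 / 27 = -10575.19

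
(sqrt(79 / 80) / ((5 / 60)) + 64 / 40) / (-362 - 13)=-sqrt(395) / 625 - 8 / 1875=-0.04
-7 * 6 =-42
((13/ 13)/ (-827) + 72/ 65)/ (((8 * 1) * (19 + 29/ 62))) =1843849/ 259529140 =0.01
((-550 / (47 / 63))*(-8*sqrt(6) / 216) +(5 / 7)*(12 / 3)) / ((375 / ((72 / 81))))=32 / 4725 +1232*sqrt(6) / 19035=0.17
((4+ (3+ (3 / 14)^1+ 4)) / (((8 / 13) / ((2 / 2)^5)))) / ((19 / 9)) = 18369 / 2128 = 8.63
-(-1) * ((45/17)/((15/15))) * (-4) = -180/17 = -10.59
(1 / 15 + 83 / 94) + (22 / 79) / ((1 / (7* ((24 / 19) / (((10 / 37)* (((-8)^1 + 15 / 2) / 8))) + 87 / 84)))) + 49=-1256491 / 13395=-93.80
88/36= 2.44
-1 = -1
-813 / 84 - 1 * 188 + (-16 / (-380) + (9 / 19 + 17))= -479233 / 2660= -180.16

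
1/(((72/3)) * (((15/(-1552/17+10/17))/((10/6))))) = -257/612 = -0.42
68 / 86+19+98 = 5065 / 43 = 117.79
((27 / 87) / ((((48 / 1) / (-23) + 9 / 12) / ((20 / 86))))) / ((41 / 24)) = -66240 / 2096207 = -0.03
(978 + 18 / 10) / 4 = 4899 / 20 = 244.95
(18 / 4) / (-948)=-3 / 632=-0.00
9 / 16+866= 13865 / 16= 866.56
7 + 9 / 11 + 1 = 97 / 11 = 8.82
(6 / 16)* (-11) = -33 / 8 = -4.12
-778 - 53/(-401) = -311925/401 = -777.87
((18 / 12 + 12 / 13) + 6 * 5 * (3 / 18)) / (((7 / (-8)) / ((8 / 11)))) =-6176 / 1001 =-6.17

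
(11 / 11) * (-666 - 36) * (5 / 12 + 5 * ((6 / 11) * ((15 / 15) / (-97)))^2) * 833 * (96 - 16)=-22200075916200 / 1138489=-19499596.32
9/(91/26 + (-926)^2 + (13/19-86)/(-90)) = 7695/733145783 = 0.00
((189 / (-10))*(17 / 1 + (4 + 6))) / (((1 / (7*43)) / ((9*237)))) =-3276294399 / 10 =-327629439.90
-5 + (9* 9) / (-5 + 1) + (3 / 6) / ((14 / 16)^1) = -691 / 28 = -24.68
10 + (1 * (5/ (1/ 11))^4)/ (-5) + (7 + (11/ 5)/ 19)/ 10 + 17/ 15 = -1830113.16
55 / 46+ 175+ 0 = 8105 / 46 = 176.20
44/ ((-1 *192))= -11/ 48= -0.23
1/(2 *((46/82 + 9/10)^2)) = 84050/358801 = 0.23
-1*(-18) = 18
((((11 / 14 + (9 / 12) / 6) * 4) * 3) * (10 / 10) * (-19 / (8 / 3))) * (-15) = 130815 / 112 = 1167.99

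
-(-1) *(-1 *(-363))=363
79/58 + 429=24961/58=430.36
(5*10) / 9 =50 / 9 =5.56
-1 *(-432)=432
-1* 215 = -215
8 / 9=0.89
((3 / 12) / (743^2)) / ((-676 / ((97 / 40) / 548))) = -97 / 32720871672320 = -0.00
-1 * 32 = -32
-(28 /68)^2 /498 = -49 /143922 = -0.00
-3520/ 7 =-502.86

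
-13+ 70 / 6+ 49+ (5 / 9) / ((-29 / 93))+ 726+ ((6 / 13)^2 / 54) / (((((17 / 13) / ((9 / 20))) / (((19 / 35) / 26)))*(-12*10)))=5402136374347 / 6998628000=771.89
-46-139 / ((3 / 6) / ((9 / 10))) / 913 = -211241 / 4565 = -46.27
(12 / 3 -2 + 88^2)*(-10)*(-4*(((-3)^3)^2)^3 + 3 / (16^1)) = 480153457188945 / 4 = 120038364297236.25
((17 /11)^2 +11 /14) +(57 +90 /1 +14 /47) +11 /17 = 204540575 /1353506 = 151.12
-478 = -478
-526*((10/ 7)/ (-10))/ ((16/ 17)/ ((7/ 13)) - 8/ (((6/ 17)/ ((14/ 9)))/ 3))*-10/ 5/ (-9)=-4471/ 27854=-0.16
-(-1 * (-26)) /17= -26 /17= -1.53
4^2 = 16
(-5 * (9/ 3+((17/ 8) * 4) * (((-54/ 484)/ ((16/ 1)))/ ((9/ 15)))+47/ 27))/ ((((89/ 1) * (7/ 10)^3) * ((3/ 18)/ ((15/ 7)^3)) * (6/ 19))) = -1440700234375/ 10135696648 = -142.14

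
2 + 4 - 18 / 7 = 24 / 7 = 3.43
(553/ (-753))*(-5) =2765/ 753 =3.67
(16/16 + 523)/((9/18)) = 1048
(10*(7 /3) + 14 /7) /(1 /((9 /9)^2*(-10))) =-760 /3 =-253.33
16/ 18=8/ 9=0.89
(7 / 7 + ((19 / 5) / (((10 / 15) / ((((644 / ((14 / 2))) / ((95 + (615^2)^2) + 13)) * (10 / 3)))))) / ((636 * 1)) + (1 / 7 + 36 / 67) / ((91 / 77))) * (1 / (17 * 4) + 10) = 3815247135421421209 / 241800997684372308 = 15.78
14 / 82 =7 / 41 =0.17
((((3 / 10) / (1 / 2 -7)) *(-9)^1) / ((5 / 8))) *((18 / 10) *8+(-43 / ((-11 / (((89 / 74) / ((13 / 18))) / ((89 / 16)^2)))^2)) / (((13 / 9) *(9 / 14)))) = 44828241329658816 / 4684381465746125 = 9.57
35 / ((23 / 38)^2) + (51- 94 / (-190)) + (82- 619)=-19597767 / 50255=-389.97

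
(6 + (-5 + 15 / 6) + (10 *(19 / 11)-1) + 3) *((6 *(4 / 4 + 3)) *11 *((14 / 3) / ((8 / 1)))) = 3507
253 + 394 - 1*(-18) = 665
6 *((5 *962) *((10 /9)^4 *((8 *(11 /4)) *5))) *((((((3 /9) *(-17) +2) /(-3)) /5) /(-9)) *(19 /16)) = -27645475000 /177147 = -156059.52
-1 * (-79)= 79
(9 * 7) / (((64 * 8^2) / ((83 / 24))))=1743 / 32768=0.05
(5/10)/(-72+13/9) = -9/1270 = -0.01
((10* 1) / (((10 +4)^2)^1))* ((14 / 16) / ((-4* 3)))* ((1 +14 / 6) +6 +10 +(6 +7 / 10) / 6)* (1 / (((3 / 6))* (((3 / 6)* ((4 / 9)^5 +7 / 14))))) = -8050347 / 13685728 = -0.59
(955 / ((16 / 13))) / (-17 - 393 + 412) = 387.97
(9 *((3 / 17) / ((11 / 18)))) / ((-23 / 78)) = -37908 / 4301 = -8.81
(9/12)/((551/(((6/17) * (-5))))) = -45/18734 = -0.00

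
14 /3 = 4.67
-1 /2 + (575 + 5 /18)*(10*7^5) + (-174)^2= 96717211.61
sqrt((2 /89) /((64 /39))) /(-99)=-sqrt(6942) /70488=-0.00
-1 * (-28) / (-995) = -28 / 995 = -0.03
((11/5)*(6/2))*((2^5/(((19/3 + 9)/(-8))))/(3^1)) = -4224/115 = -36.73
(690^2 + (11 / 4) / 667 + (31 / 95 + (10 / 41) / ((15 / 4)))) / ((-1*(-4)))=14842705967299 / 124702320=119025.10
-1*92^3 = -778688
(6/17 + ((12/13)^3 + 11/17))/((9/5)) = 19625/19773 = 0.99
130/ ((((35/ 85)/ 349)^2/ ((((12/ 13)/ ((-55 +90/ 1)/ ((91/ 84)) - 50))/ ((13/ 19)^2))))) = -152488518348/ 14651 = -10408062.14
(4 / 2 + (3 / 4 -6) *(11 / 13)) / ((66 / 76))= -2413 / 858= -2.81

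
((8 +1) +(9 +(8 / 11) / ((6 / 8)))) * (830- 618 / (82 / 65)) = 8729570 / 1353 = 6452.01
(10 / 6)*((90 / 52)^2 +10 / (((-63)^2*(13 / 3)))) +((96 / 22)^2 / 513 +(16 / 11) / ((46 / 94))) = 1135399304491 / 141871317588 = 8.00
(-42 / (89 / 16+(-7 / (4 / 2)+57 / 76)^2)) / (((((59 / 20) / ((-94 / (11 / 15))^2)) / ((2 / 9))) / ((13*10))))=-514886.68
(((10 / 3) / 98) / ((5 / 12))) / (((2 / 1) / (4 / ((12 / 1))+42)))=254 / 147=1.73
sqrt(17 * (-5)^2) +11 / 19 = 21.19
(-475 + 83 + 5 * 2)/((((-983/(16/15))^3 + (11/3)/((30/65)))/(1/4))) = 3520512/28852060599761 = 0.00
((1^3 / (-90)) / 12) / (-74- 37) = 1 / 119880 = 0.00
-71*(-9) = 639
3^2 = 9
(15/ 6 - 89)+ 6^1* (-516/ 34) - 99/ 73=-444067/ 2482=-178.91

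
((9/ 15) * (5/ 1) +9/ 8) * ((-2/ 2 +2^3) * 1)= 231/ 8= 28.88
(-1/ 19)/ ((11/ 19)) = -1/ 11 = -0.09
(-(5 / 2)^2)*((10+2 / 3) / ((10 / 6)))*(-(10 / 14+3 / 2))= 620 / 7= 88.57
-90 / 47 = -1.91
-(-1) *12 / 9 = 4 / 3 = 1.33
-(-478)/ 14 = 239/ 7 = 34.14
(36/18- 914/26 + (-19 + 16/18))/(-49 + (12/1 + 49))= -2999/702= -4.27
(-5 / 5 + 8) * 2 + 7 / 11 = 161 / 11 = 14.64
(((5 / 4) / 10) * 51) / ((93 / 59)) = 1003 / 248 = 4.04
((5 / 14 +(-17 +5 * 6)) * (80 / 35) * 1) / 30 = 748 / 735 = 1.02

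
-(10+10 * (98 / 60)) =-79 / 3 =-26.33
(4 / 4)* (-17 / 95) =-17 / 95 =-0.18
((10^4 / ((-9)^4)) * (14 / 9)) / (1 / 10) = 1400000 / 59049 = 23.71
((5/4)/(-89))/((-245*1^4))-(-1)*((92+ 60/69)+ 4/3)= 113386069/1203636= 94.20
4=4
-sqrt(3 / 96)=-sqrt(2) / 8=-0.18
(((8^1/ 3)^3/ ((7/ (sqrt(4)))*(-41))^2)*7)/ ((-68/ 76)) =-38912/ 5401053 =-0.01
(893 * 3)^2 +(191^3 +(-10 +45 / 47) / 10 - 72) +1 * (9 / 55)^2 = 4022085004489 / 284350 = 14144839.12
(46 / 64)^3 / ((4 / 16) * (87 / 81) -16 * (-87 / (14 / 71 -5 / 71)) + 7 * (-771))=328509 / 4940898304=0.00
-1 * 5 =-5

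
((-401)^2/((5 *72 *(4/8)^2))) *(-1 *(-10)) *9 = 160801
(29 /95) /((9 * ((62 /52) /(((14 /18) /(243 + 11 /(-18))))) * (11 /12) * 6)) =21112 /1272054465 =0.00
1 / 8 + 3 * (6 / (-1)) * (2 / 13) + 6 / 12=-223 / 104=-2.14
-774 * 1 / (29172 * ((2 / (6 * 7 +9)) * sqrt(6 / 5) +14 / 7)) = -32895 / 2478476 +129 * sqrt(30) / 2478476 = -0.01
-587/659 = -0.89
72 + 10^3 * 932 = 932072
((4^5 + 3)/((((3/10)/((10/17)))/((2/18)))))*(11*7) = 7907900/459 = 17228.54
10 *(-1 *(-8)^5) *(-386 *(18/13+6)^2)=-1165680967680/169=-6897520518.82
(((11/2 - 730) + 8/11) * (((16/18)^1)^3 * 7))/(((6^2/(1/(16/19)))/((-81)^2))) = -8471036/11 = -770094.18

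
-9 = -9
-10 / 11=-0.91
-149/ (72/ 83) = -12367/ 72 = -171.76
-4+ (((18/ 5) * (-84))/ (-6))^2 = 63404/ 25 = 2536.16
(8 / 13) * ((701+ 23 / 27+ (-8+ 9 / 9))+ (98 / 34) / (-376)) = 119918989 / 280449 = 427.60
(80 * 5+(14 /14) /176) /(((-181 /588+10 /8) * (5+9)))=1478421 /48752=30.33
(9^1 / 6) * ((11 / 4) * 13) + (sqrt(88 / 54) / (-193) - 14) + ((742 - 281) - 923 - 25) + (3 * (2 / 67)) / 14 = -1678527 / 3752 - 2 * sqrt(33) / 1737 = -447.38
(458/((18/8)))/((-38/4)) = -3664/171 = -21.43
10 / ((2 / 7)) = 35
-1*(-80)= 80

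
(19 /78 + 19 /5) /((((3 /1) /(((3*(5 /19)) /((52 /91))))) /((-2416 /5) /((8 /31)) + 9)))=-5413177 /1560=-3469.99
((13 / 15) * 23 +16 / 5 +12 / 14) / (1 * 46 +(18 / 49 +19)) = 0.37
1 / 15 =0.07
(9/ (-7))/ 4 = -9/ 28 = -0.32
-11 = -11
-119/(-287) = 17/41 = 0.41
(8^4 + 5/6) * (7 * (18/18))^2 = 1204469/6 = 200744.83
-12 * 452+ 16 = -5408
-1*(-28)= 28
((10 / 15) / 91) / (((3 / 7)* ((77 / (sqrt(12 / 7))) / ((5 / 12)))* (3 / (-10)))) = -0.00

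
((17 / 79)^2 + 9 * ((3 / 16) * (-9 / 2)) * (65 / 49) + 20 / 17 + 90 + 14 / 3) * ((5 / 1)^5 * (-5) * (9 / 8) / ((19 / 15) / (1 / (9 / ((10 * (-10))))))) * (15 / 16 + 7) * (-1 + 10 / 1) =95612675427720703125 / 101146938368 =945284918.86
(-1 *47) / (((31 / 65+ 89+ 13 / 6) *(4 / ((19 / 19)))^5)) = -9165 / 18299392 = -0.00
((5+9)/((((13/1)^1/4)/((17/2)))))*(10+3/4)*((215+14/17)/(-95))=-1104369/1235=-894.23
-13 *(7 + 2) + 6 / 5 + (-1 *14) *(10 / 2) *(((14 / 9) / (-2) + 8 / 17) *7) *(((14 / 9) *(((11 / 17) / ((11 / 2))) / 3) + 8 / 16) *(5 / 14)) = -60143491 / 702270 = -85.64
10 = 10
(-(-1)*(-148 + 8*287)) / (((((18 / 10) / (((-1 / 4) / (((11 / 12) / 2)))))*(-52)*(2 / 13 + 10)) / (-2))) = -895 / 363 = -2.47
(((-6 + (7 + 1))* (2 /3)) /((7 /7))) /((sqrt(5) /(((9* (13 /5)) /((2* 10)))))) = 39* sqrt(5) /125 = 0.70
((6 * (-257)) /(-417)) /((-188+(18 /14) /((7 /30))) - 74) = -12593 /873476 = -0.01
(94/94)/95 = 1/95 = 0.01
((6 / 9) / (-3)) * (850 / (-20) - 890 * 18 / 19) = 33655 / 171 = 196.81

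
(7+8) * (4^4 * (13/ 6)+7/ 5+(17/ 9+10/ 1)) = 25558/ 3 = 8519.33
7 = 7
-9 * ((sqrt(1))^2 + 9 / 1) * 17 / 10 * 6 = -918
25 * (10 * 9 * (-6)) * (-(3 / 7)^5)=3280500 / 16807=195.19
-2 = -2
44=44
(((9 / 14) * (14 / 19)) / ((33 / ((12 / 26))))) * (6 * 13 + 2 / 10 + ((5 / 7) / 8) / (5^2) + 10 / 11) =0.52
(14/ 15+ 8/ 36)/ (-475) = -52/ 21375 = -0.00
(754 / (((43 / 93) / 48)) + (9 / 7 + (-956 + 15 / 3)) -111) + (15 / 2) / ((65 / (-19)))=604267485 / 7826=77212.81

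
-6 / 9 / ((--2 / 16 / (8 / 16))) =-2.67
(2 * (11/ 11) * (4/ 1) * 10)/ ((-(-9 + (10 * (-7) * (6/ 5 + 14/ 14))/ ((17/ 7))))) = 1360/ 1231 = 1.10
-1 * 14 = -14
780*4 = 3120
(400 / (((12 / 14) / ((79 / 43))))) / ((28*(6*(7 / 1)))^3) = 1975 / 3746481984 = 0.00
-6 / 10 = -3 / 5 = -0.60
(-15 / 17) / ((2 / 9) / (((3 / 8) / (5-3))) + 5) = -405 / 2839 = -0.14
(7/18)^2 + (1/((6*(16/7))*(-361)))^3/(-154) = 415461046010003/2747130181779456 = 0.15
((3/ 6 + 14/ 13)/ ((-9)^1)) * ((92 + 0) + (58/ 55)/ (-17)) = -587407/ 36465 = -16.11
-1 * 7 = -7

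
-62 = -62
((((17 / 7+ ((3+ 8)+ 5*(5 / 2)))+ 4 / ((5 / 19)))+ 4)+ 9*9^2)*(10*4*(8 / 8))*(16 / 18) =27524.57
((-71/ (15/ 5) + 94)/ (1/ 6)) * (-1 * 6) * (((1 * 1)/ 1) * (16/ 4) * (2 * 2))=-40512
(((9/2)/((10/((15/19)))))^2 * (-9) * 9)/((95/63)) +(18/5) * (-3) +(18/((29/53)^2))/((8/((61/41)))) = -121061892123/18920414320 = -6.40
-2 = -2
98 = 98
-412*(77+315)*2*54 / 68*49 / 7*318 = -9706713408 / 17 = -570983141.65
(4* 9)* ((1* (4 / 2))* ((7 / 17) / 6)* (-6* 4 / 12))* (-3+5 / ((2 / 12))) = -4536 / 17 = -266.82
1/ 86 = 0.01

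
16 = 16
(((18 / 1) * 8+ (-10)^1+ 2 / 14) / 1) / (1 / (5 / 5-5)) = -3756 / 7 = -536.57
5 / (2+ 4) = 5 / 6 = 0.83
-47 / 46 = -1.02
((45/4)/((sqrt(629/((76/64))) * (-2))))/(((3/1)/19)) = -285 * sqrt(11951)/20128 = -1.55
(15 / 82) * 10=75 / 41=1.83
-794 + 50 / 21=-16624 / 21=-791.62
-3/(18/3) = -1/2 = -0.50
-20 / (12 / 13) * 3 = -65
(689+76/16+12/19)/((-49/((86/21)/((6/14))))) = -15437/114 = -135.41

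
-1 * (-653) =653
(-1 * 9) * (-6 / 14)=27 / 7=3.86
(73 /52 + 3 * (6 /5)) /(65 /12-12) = -3903 /5135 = -0.76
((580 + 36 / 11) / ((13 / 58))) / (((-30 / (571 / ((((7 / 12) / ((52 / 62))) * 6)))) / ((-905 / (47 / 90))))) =2307588055680 / 112189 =20568755.01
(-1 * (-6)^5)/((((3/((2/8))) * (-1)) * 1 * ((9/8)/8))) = -4608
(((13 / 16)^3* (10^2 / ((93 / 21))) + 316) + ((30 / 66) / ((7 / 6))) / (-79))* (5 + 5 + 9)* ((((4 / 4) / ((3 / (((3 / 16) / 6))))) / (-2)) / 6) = -1203783280003 / 222449762304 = -5.41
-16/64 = -1/4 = -0.25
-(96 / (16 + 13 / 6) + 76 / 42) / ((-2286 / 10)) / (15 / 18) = 32476 / 872109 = 0.04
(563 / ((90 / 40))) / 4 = 563 / 9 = 62.56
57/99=19/33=0.58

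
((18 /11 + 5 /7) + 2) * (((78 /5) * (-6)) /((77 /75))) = -2351700 /5929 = -396.64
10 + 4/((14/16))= 102/7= 14.57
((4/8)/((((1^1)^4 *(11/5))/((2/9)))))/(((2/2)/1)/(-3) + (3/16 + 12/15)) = 400/5181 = 0.08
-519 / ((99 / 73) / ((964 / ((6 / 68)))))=-413928104 / 99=-4181091.96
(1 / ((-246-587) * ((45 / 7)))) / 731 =-1 / 3914505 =-0.00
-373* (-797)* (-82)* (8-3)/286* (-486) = 29618106030/143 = 207119622.59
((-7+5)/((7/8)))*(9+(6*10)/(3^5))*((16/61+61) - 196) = 14070928/4941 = 2847.79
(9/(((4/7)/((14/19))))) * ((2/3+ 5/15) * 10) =116.05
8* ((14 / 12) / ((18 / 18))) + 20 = 88 / 3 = 29.33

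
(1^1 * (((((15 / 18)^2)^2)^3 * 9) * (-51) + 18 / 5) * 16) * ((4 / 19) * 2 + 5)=-1987978784803 / 478690560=-4152.95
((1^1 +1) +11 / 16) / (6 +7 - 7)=43 / 96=0.45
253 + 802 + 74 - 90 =1039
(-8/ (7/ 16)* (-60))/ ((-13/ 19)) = -145920/ 91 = -1603.52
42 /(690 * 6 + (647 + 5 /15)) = 63 /7181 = 0.01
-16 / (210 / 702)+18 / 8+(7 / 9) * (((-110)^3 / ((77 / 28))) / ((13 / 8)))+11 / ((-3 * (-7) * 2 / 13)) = -3795343471 / 16380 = -231705.95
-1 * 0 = 0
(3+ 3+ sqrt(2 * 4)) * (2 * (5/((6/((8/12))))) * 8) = 160 * sqrt(2)/9+ 160/3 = 78.47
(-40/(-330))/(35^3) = 4/1414875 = 0.00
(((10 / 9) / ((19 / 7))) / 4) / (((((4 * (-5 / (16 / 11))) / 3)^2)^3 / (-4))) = -4644864 / 105186434375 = -0.00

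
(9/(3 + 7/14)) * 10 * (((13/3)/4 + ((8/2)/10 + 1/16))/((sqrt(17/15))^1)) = 159 * sqrt(255)/68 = 37.34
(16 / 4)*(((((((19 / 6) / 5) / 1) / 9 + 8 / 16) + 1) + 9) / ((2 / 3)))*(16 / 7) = 45664 / 315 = 144.97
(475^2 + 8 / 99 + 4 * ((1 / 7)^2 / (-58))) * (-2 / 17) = -63481421090 / 2391543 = -26544.13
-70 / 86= -35 / 43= -0.81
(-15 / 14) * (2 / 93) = -5 / 217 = -0.02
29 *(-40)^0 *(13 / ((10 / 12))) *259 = 585858 / 5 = 117171.60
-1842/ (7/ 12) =-22104/ 7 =-3157.71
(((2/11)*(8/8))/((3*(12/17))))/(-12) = -17/2376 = -0.01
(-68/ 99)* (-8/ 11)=544/ 1089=0.50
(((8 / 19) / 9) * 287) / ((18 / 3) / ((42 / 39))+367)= 2009 / 55746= 0.04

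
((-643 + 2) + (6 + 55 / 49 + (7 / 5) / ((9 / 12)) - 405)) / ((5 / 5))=-762203 / 735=-1037.01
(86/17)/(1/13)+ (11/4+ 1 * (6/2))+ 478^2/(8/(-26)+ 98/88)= 8889355507/31348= 283570.10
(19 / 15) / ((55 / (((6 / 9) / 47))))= 38 / 116325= 0.00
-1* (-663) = 663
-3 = -3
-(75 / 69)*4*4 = -400 / 23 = -17.39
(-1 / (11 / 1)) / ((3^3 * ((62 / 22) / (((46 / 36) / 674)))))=-23 / 10154484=-0.00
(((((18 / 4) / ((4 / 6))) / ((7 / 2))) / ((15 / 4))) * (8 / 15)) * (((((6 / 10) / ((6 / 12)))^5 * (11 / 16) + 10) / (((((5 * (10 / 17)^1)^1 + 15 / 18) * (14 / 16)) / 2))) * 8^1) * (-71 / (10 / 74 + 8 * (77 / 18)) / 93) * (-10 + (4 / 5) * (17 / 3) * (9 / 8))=759432830976 / 448228515625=1.69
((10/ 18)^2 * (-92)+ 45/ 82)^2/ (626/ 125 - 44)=-19.89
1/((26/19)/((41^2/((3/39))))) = 31939/2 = 15969.50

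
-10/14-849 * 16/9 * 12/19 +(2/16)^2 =-8120123/8512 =-953.96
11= 11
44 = 44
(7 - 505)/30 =-83/5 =-16.60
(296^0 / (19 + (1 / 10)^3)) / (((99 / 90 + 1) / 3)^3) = 1000000 / 6517343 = 0.15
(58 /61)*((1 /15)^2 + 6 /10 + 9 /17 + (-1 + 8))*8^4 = 7391215616 /233325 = 31677.77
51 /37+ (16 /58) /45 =66851 /48285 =1.38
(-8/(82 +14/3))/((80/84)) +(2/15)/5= -137/1950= -0.07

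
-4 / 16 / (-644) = 1 / 2576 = 0.00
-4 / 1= -4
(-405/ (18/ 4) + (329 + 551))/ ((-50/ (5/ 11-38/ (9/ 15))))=32785/ 33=993.48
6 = 6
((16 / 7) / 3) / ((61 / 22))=352 / 1281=0.27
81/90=9/10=0.90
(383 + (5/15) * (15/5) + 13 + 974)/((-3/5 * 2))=-2285/2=-1142.50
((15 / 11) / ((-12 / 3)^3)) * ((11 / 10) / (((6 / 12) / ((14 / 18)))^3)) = -343 / 3888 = -0.09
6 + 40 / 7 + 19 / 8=789 / 56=14.09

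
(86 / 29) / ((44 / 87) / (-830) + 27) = 107070 / 974813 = 0.11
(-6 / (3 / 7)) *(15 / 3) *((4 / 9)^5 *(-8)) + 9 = 1104881 / 59049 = 18.71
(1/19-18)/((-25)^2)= -0.03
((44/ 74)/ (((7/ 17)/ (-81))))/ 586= -15147/ 75887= -0.20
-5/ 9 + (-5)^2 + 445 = 469.44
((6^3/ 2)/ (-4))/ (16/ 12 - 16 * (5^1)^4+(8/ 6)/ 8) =54/ 19997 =0.00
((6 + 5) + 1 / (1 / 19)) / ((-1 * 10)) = -3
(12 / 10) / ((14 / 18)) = 54 / 35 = 1.54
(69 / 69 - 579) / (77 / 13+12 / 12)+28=-55.49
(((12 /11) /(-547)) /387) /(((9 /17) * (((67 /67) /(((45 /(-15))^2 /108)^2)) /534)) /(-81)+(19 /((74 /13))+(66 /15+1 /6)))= -0.00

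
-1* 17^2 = -289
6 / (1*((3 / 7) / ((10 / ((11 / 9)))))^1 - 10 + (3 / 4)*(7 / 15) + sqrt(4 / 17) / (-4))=-172688040 / 276188237 + 529200*sqrt(17) / 276188237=-0.62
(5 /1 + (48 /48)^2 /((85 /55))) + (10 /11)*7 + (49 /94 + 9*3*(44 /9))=2540583 /17578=144.53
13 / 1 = 13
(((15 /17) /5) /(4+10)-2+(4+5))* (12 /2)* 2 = 10014 /119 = 84.15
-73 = -73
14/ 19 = 0.74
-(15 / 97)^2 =-225 / 9409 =-0.02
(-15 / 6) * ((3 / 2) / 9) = -5 / 12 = -0.42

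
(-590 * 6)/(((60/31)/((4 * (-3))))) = 21948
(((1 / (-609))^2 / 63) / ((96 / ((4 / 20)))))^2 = 0.00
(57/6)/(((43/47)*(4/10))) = 4465/172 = 25.96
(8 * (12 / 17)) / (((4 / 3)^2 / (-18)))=-972 / 17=-57.18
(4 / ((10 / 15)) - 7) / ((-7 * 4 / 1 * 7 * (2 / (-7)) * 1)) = -1 / 56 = -0.02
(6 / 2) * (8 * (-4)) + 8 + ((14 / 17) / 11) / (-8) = -65831 / 748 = -88.01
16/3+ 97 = 102.33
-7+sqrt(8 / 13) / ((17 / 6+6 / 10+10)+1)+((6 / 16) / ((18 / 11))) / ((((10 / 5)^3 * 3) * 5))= -40309 / 5760+60 * sqrt(26) / 5629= -6.94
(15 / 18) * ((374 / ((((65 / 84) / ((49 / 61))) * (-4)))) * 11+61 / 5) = -4184933 / 4758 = -879.56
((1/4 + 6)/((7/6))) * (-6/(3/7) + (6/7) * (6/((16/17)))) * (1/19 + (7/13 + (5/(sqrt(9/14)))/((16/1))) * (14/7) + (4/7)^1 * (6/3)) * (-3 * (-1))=-211281975/677768 -89625 * sqrt(14)/3136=-418.67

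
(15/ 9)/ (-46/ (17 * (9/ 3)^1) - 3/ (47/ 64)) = -3995/ 11954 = -0.33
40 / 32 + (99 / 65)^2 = 60329 / 16900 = 3.57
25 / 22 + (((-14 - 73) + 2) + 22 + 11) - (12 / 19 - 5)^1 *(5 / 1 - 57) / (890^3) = -936771625247 / 18417315125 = -50.86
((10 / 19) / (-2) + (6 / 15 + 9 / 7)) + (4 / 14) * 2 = 1326 / 665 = 1.99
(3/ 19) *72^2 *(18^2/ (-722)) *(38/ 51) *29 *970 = -47247598080/ 6137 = -7698810.18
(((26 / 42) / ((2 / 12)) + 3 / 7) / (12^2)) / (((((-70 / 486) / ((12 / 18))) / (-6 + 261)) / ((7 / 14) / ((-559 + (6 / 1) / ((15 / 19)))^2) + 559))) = -12568501781553 / 662135824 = -18981.76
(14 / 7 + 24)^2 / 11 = 676 / 11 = 61.45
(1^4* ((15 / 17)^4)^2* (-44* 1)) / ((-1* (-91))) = -112767187500 / 634793927131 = -0.18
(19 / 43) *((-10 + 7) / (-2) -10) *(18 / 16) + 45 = 40.77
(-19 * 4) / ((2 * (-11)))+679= 7507 / 11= 682.45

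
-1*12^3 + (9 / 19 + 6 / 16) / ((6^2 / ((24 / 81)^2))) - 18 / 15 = -359266808 / 207765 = -1729.20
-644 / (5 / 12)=-7728 / 5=-1545.60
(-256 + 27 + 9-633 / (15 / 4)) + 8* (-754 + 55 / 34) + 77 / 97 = -52826251 / 8245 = -6407.07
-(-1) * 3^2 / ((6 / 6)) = 9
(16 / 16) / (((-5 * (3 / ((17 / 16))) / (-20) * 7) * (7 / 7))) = 17 / 84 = 0.20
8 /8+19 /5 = 24 /5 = 4.80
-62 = -62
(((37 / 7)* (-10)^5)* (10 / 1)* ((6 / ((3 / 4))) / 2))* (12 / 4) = -444000000 / 7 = -63428571.43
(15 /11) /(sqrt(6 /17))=5 *sqrt(102) /22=2.30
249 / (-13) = -249 / 13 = -19.15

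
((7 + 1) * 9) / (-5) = -72 / 5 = -14.40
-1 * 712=-712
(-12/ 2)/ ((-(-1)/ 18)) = -108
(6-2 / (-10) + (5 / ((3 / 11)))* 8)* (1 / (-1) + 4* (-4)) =-38981 / 15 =-2598.73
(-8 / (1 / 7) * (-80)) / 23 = 4480 / 23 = 194.78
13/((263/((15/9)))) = 65/789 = 0.08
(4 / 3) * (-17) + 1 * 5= -53 / 3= -17.67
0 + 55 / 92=55 / 92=0.60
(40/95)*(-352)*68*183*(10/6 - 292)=10173948928/19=535470996.21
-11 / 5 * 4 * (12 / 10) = -264 / 25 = -10.56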